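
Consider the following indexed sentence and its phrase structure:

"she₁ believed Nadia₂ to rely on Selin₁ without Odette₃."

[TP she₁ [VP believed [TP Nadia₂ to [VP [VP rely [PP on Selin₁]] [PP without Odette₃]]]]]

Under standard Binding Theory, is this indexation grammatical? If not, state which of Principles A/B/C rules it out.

Principle C

The two coindexed NPs are *she₁* and *Selin₁*.
*Selin₁* is an R-expression. Principle C requires it to be free everywhere.
*she₁* c-commands it and carries the same index.
The R-expression is bound → Principle C violation.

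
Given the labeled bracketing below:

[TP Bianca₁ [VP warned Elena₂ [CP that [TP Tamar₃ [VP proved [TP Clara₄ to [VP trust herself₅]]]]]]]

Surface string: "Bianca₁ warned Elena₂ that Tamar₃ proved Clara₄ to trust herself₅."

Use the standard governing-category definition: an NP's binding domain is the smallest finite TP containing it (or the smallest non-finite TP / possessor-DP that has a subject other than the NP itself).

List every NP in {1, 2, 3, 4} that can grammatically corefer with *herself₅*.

*herself* is an anaphor, so Principle A applies: it must be bound in its binding domain.
Binding domain of *herself₅*: the embedded TP, whose subject is Clara₄.
*Bianca₁* c-commands the anaphor but is outside its binding domain → cannot satisfy Principle A.
*Elena₂* c-commands the anaphor but is outside its binding domain → cannot satisfy Principle A.
*Tamar₃* c-commands the anaphor but is outside its binding domain → cannot satisfy Principle A.
*Clara₄* c-commands the anaphor within its binding domain → licit binder.

{4}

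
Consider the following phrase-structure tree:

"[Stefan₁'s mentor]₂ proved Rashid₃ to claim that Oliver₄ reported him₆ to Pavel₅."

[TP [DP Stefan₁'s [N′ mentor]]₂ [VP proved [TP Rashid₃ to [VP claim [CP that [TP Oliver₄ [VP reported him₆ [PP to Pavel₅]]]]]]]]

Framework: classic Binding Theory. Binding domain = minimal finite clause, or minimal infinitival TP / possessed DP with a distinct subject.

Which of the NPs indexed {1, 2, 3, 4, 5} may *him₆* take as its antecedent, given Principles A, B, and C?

{1, 2, 3}

*him* is a pronoun, so Principle B applies: it must be free in its binding domain.
Binding domain of *him₆*: the embedded TP, whose subject is Oliver₄.
*Stefan₁* and the pronoun do not c-command one another → neither Principle B nor Principle C is at stake; coindexation permitted.
*[Stefan₁'s mentor]₂* c-commands the pronoun but from outside its binding domain, and is not c-commanded by it → coindexation permitted.
*Rashid₃* c-commands the pronoun but from outside its binding domain, and is not c-commanded by it → coindexation permitted.
*Oliver₄* c-commands the pronoun within its binding domain → coindexation would violate Principle B.
*Pavel₅*: the pronoun c-commands this R-expression → coindexation would violate Principle C on *Pavel₅*.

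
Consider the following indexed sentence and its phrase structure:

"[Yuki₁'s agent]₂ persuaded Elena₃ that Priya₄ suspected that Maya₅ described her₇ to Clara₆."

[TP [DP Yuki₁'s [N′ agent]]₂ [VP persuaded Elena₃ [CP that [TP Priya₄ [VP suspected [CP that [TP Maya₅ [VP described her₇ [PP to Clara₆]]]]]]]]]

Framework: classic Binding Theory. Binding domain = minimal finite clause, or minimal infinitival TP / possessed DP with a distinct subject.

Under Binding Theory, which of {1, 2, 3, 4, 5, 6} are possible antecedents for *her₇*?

{1, 2, 3, 4}

*her* is a pronoun, so Principle B applies: it must be free in its binding domain.
Binding domain of *her₇*: the embedded TP, whose subject is Maya₅.
*Yuki₁* and the pronoun do not c-command one another → neither Principle B nor Principle C is at stake; coindexation permitted.
*[Yuki₁'s agent]₂* c-commands the pronoun but from outside its binding domain, and is not c-commanded by it → coindexation permitted.
*Elena₃* c-commands the pronoun but from outside its binding domain, and is not c-commanded by it → coindexation permitted.
*Priya₄* c-commands the pronoun but from outside its binding domain, and is not c-commanded by it → coindexation permitted.
*Maya₅* c-commands the pronoun within its binding domain → coindexation would violate Principle B.
*Clara₆*: the pronoun c-commands this R-expression → coindexation would violate Principle C on *Clara₆*.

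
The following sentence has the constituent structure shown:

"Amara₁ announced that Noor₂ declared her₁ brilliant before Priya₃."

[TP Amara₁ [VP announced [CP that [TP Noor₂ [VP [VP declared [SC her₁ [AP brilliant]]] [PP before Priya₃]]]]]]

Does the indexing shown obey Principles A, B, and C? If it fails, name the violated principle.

grammatical

The two coindexed NPs are *Amara₁* and *her₁*.
*her₁* is a pronoun; its binding domain is the embedded TP, whose subject is Noor₂. Within that domain it is c-commanded only by *Noor₂*, which carries a different index — the pronoun is free locally, so Principle B holds.
*Amara₁* is an R-expression; *her₁* does not c-command it, and no other NP shares its index, so Principle C is satisfied.
All principles are respected.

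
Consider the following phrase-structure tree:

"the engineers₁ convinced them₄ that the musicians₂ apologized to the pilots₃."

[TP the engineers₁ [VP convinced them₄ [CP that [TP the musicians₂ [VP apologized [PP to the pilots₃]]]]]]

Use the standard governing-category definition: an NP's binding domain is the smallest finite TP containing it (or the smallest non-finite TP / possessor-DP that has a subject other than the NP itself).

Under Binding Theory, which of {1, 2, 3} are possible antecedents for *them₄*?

*them* is a pronoun, so Principle B applies: it must be free in its binding domain.
Binding domain of *them₄*: the matrix TP, whose subject is the engineers₁.
*the engineers₁* c-commands the pronoun within its binding domain → coindexation would violate Principle B.
*the musicians₂*: the pronoun c-commands this R-expression → coindexation would violate Principle C on *the musicians₂*.
*the pilots₃*: the pronoun c-commands this R-expression → coindexation would violate Principle C on *the pilots₃*.

none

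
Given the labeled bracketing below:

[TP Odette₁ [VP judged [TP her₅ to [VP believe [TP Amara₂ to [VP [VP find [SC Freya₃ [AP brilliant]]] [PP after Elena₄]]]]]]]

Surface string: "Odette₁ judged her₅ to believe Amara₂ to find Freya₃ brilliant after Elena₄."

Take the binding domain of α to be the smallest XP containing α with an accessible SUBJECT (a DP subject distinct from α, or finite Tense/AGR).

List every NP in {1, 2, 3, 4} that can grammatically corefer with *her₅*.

*her* is a pronoun, so Principle B applies: it must be free in its binding domain.
Binding domain of *her₅*: the matrix TP, whose subject is Odette₁.
*Odette₁* c-commands the pronoun within its binding domain → coindexation would violate Principle B.
*Amara₂*: the pronoun c-commands this R-expression → coindexation would violate Principle C on *Amara₂*.
*Freya₃*: the pronoun c-commands this R-expression → coindexation would violate Principle C on *Freya₃*.
*Elena₄*: the pronoun c-commands this R-expression → coindexation would violate Principle C on *Elena₄*.

none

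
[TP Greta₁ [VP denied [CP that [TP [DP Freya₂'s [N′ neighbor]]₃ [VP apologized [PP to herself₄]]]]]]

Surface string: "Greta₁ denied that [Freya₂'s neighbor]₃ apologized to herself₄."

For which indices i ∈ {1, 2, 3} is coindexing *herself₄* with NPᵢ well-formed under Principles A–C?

{3}

*herself* is an anaphor, so Principle A applies: it must be bound in its binding domain.
Binding domain of *herself₄*: the embedded TP, whose subject is [Freya₂'s neighbor]₃.
*Greta₁* c-commands the anaphor but is outside its binding domain → cannot satisfy Principle A.
*Freya₂* does not c-command the anaphor → cannot bind it.
*[Freya₂'s neighbor]₃* c-commands the anaphor within its binding domain → licit binder.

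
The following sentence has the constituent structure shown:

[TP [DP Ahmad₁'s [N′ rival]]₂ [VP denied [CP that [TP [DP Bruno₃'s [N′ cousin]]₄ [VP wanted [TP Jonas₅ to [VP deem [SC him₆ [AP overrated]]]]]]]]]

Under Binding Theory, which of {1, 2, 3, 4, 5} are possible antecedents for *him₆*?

*him* is a pronoun, so Principle B applies: it must be free in its binding domain.
Binding domain of *him₆*: the embedded TP, whose subject is Jonas₅.
*Ahmad₁* and the pronoun do not c-command one another → neither Principle B nor Principle C is at stake; coindexation permitted.
*[Ahmad₁'s rival]₂* c-commands the pronoun but from outside its binding domain, and is not c-commanded by it → coindexation permitted.
*Bruno₃* and the pronoun do not c-command one another → neither Principle B nor Principle C is at stake; coindexation permitted.
*[Bruno₃'s cousin]₄* c-commands the pronoun but from outside its binding domain, and is not c-commanded by it → coindexation permitted.
*Jonas₅* c-commands the pronoun within its binding domain → coindexation would violate Principle B.

{1, 2, 3, 4}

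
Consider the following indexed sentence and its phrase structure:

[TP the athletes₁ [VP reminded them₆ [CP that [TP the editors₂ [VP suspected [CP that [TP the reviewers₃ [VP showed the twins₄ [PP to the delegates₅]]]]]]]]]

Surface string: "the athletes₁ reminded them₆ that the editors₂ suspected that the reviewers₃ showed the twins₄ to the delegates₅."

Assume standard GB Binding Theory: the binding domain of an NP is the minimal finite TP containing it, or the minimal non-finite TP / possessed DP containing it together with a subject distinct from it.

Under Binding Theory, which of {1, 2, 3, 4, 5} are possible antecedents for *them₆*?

*them* is a pronoun, so Principle B applies: it must be free in its binding domain.
Binding domain of *them₆*: the matrix TP, whose subject is the athletes₁.
*the athletes₁* c-commands the pronoun within its binding domain → coindexation would violate Principle B.
*the editors₂*: the pronoun c-commands this R-expression → coindexation would violate Principle C on *the editors₂*.
*the reviewers₃*: the pronoun c-commands this R-expression → coindexation would violate Principle C on *the reviewers₃*.
*the twins₄*: the pronoun c-commands this R-expression → coindexation would violate Principle C on *the twins₄*.
*the delegates₅*: the pronoun c-commands this R-expression → coindexation would violate Principle C on *the delegates₅*.

none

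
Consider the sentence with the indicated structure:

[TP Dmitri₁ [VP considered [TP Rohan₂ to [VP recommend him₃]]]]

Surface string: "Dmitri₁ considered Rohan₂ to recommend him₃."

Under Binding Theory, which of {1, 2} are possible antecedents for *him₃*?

*him* is a pronoun, so Principle B applies: it must be free in its binding domain.
Binding domain of *him₃*: the embedded TP, whose subject is Rohan₂.
*Dmitri₁* c-commands the pronoun but from outside its binding domain, and is not c-commanded by it → coindexation permitted.
*Rohan₂* c-commands the pronoun within its binding domain → coindexation would violate Principle B.

{1}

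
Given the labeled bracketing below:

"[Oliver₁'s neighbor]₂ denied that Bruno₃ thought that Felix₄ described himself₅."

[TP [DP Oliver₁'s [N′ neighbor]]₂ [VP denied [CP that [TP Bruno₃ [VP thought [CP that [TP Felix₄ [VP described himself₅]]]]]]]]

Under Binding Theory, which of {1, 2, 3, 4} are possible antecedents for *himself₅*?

*himself* is an anaphor, so Principle A applies: it must be bound in its binding domain.
Binding domain of *himself₅*: the embedded TP, whose subject is Felix₄.
*Oliver₁* does not c-command the anaphor → cannot bind it.
*[Oliver₁'s neighbor]₂* c-commands the anaphor but is outside its binding domain → cannot satisfy Principle A.
*Bruno₃* c-commands the anaphor but is outside its binding domain → cannot satisfy Principle A.
*Felix₄* c-commands the anaphor within its binding domain → licit binder.

{4}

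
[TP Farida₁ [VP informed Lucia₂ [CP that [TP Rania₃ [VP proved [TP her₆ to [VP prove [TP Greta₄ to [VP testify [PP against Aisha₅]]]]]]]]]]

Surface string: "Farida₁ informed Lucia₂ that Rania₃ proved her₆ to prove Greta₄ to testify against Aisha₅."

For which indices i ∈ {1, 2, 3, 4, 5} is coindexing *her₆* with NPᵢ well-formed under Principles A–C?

{1, 2}

*her* is a pronoun, so Principle B applies: it must be free in its binding domain.
Binding domain of *her₆*: the embedded TP, whose subject is Rania₃.
*Farida₁* c-commands the pronoun but from outside its binding domain, and is not c-commanded by it → coindexation permitted.
*Lucia₂* c-commands the pronoun but from outside its binding domain, and is not c-commanded by it → coindexation permitted.
*Rania₃* c-commands the pronoun within its binding domain → coindexation would violate Principle B.
*Greta₄*: the pronoun c-commands this R-expression → coindexation would violate Principle C on *Greta₄*.
*Aisha₅*: the pronoun c-commands this R-expression → coindexation would violate Principle C on *Aisha₅*.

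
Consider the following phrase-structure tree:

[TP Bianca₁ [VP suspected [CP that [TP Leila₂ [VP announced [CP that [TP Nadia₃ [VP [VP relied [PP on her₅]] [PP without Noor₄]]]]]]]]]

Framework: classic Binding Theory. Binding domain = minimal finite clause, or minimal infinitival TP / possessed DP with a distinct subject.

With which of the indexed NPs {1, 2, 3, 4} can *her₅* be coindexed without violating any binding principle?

*her* is a pronoun, so Principle B applies: it must be free in its binding domain.
Binding domain of *her₅*: the embedded TP, whose subject is Nadia₃.
*Bianca₁* c-commands the pronoun but from outside its binding domain, and is not c-commanded by it → coindexation permitted.
*Leila₂* c-commands the pronoun but from outside its binding domain, and is not c-commanded by it → coindexation permitted.
*Nadia₃* c-commands the pronoun within its binding domain → coindexation would violate Principle B.
*Noor₄* and the pronoun do not c-command one another → neither Principle B nor Principle C is at stake; coindexation permitted.

{1, 2, 4}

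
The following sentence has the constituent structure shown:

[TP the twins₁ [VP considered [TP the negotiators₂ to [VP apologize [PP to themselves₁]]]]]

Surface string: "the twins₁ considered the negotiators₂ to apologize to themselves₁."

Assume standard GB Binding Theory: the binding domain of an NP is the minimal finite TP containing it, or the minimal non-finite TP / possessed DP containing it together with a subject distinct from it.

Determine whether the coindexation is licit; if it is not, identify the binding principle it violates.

Principle A

The two coindexed NPs are *the twins₁* and *themselves₁*.
*themselves₁* is an anaphor. Principle A requires it to be bound within its binding domain — the embedded TP, whose subject is the negotiators₂.
Within that domain it is c-commanded by *the negotiators₂*, which does not share its index.
*the twins₁* does c-command the anaphor, but from outside its binding domain.
The anaphor is unbound in its domain → Principle A violation.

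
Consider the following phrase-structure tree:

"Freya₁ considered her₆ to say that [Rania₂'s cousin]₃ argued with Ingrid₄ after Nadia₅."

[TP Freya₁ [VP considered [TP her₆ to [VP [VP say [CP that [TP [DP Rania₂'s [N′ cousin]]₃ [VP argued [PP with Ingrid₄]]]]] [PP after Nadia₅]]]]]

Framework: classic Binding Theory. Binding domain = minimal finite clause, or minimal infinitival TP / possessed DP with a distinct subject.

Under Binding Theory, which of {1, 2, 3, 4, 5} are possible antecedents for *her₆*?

*her* is a pronoun, so Principle B applies: it must be free in its binding domain.
Binding domain of *her₆*: the matrix TP, whose subject is Freya₁.
*Freya₁* c-commands the pronoun within its binding domain → coindexation would violate Principle B.
*Rania₂*: the pronoun c-commands this R-expression → coindexation would violate Principle C on *Rania₂*.
*[Rania₂'s cousin]₃*: the pronoun c-commands this R-expression → coindexation would violate Principle C on *[Rania₂'s cousin]₃*.
*Ingrid₄*: the pronoun c-commands this R-expression → coindexation would violate Principle C on *Ingrid₄*.
*Nadia₅*: the pronoun c-commands this R-expression → coindexation would violate Principle C on *Nadia₅*.

none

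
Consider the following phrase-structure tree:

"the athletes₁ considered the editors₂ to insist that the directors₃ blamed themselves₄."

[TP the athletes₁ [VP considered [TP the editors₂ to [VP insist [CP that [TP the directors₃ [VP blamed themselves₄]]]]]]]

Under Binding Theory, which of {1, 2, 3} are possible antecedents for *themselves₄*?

{3}

*themselves* is an anaphor, so Principle A applies: it must be bound in its binding domain.
Binding domain of *themselves₄*: the embedded TP, whose subject is the directors₃.
*the athletes₁* c-commands the anaphor but is outside its binding domain → cannot satisfy Principle A.
*the editors₂* c-commands the anaphor but is outside its binding domain → cannot satisfy Principle A.
*the directors₃* c-commands the anaphor within its binding domain → licit binder.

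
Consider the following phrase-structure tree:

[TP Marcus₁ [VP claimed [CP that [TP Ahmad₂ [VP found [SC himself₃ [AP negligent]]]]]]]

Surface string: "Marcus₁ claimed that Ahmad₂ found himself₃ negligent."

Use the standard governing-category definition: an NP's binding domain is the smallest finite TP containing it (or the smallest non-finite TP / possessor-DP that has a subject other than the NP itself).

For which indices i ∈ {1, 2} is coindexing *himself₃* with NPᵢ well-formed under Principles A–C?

{2}

*himself* is an anaphor, so Principle A applies: it must be bound in its binding domain.
Binding domain of *himself₃*: the embedded TP, whose subject is Ahmad₂.
*Marcus₁* c-commands the anaphor but is outside its binding domain → cannot satisfy Principle A.
*Ahmad₂* c-commands the anaphor within its binding domain → licit binder.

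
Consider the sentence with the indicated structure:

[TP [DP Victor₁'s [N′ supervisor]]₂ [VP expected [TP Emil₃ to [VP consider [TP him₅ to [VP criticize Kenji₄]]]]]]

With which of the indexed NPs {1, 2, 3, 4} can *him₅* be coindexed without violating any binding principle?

*him* is a pronoun, so Principle B applies: it must be free in its binding domain.
Binding domain of *him₅*: the embedded TP, whose subject is Emil₃.
*Victor₁* and the pronoun do not c-command one another → neither Principle B nor Principle C is at stake; coindexation permitted.
*[Victor₁'s supervisor]₂* c-commands the pronoun but from outside its binding domain, and is not c-commanded by it → coindexation permitted.
*Emil₃* c-commands the pronoun within its binding domain → coindexation would violate Principle B.
*Kenji₄*: the pronoun c-commands this R-expression → coindexation would violate Principle C on *Kenji₄*.

{1, 2}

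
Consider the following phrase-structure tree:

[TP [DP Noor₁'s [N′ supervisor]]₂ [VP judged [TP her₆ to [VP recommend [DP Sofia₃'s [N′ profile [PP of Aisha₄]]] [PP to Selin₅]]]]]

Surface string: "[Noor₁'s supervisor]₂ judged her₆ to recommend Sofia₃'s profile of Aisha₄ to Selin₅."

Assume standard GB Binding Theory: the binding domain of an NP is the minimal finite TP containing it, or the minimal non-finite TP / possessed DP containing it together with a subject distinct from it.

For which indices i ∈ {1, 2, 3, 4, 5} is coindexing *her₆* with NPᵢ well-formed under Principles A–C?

{1}

*her* is a pronoun, so Principle B applies: it must be free in its binding domain.
Binding domain of *her₆*: the matrix TP, whose subject is [Noor₁'s supervisor]₂.
*Noor₁* and the pronoun do not c-command one another → neither Principle B nor Principle C is at stake; coindexation permitted.
*[Noor₁'s supervisor]₂* c-commands the pronoun within its binding domain → coindexation would violate Principle B.
*Sofia₃*: the pronoun c-commands this R-expression → coindexation would violate Principle C on *Sofia₃*.
*Aisha₄*: the pronoun c-commands this R-expression → coindexation would violate Principle C on *Aisha₄*.
*Selin₅*: the pronoun c-commands this R-expression → coindexation would violate Principle C on *Selin₅*.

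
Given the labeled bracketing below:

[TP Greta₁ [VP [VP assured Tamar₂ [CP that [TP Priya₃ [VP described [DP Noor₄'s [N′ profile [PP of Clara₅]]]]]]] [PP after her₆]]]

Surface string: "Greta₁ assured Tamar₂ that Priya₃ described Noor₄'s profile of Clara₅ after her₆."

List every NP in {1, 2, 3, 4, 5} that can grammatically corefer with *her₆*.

{2, 3, 4, 5}

*her* is a pronoun, so Principle B applies: it must be free in its binding domain.
Binding domain of *her₆*: the matrix TP, whose subject is Greta₁.
*Greta₁* c-commands the pronoun within its binding domain → coindexation would violate Principle B.
*Tamar₂* and the pronoun do not c-command one another → neither Principle B nor Principle C is at stake; coindexation permitted.
*Priya₃* and the pronoun do not c-command one another → neither Principle B nor Principle C is at stake; coindexation permitted.
*Noor₄* and the pronoun do not c-command one another → neither Principle B nor Principle C is at stake; coindexation permitted.
*Clara₅* and the pronoun do not c-command one another → neither Principle B nor Principle C is at stake; coindexation permitted.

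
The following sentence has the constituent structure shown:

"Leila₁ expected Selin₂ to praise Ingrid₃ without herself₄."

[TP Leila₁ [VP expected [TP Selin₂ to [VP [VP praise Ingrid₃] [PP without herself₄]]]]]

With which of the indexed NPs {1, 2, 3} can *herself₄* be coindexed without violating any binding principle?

*herself* is an anaphor, so Principle A applies: it must be bound in its binding domain.
Binding domain of *herself₄*: the embedded TP, whose subject is Selin₂.
*Leila₁* c-commands the anaphor but is outside its binding domain → cannot satisfy Principle A.
*Selin₂* c-commands the anaphor within its binding domain → licit binder.
*Ingrid₃* does not c-command the anaphor → cannot bind it.

{2}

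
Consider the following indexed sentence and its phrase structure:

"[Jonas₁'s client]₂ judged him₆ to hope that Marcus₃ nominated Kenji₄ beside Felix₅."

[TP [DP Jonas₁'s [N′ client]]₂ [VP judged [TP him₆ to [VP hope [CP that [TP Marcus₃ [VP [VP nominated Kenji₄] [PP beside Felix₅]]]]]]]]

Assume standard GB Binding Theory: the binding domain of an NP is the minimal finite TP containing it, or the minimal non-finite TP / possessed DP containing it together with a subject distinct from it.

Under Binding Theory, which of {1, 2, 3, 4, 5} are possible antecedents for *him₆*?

{1}

*him* is a pronoun, so Principle B applies: it must be free in its binding domain.
Binding domain of *him₆*: the matrix TP, whose subject is [Jonas₁'s client]₂.
*Jonas₁* and the pronoun do not c-command one another → neither Principle B nor Principle C is at stake; coindexation permitted.
*[Jonas₁'s client]₂* c-commands the pronoun within its binding domain → coindexation would violate Principle B.
*Marcus₃*: the pronoun c-commands this R-expression → coindexation would violate Principle C on *Marcus₃*.
*Kenji₄*: the pronoun c-commands this R-expression → coindexation would violate Principle C on *Kenji₄*.
*Felix₅*: the pronoun c-commands this R-expression → coindexation would violate Principle C on *Felix₅*.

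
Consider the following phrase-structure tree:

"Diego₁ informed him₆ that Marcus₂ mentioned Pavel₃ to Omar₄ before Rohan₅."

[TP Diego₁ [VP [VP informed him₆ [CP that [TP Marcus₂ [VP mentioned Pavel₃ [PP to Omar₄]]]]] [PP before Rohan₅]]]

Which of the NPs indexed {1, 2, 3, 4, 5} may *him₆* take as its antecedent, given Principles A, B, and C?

{5}

*him* is a pronoun, so Principle B applies: it must be free in its binding domain.
Binding domain of *him₆*: the matrix TP, whose subject is Diego₁.
*Diego₁* c-commands the pronoun within its binding domain → coindexation would violate Principle B.
*Marcus₂*: the pronoun c-commands this R-expression → coindexation would violate Principle C on *Marcus₂*.
*Pavel₃*: the pronoun c-commands this R-expression → coindexation would violate Principle C on *Pavel₃*.
*Omar₄*: the pronoun c-commands this R-expression → coindexation would violate Principle C on *Omar₄*.
*Rohan₅* and the pronoun do not c-command one another → neither Principle B nor Principle C is at stake; coindexation permitted.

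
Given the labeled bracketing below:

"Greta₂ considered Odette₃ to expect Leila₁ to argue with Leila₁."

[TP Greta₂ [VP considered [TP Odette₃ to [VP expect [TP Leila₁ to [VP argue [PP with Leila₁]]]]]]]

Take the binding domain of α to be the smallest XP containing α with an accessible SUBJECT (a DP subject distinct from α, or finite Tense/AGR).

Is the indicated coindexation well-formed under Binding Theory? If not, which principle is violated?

Principle C

The two coindexed NPs are *Leila₁* (the lower occurrence) and *Leila₁* (the higher occurrence).
*Leila₁* (the lower occurrence) is an R-expression. Principle C requires it to be free everywhere.
*Leila₁* (the higher occurrence) c-commands it and carries the same index.
The R-expression is bound → Principle C violation.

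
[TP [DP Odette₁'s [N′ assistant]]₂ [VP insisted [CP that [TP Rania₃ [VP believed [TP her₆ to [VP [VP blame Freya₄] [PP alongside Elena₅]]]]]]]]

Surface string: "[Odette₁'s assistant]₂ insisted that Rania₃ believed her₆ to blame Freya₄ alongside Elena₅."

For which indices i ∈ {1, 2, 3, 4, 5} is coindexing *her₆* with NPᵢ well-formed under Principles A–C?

{1, 2}

*her* is a pronoun, so Principle B applies: it must be free in its binding domain.
Binding domain of *her₆*: the embedded TP, whose subject is Rania₃.
*Odette₁* and the pronoun do not c-command one another → neither Principle B nor Principle C is at stake; coindexation permitted.
*[Odette₁'s assistant]₂* c-commands the pronoun but from outside its binding domain, and is not c-commanded by it → coindexation permitted.
*Rania₃* c-commands the pronoun within its binding domain → coindexation would violate Principle B.
*Freya₄*: the pronoun c-commands this R-expression → coindexation would violate Principle C on *Freya₄*.
*Elena₅*: the pronoun c-commands this R-expression → coindexation would violate Principle C on *Elena₅*.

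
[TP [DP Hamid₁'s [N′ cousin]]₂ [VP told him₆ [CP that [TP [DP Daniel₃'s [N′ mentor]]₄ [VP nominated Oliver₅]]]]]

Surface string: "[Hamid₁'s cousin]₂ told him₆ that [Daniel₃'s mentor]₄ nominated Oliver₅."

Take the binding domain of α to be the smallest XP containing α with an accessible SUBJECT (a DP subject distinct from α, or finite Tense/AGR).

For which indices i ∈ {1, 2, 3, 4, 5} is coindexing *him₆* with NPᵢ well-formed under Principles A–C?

*him* is a pronoun, so Principle B applies: it must be free in its binding domain.
Binding domain of *him₆*: the matrix TP, whose subject is [Hamid₁'s cousin]₂.
*Hamid₁* and the pronoun do not c-command one another → neither Principle B nor Principle C is at stake; coindexation permitted.
*[Hamid₁'s cousin]₂* c-commands the pronoun within its binding domain → coindexation would violate Principle B.
*Daniel₃*: the pronoun c-commands this R-expression → coindexation would violate Principle C on *Daniel₃*.
*[Daniel₃'s mentor]₄*: the pronoun c-commands this R-expression → coindexation would violate Principle C on *[Daniel₃'s mentor]₄*.
*Oliver₅*: the pronoun c-commands this R-expression → coindexation would violate Principle C on *Oliver₅*.

{1}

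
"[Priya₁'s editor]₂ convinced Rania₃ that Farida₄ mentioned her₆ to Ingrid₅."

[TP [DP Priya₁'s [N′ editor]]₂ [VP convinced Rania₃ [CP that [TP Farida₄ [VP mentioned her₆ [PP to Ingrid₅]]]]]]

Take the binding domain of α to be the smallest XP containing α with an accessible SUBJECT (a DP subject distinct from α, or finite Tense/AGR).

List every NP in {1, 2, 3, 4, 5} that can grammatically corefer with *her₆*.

*her* is a pronoun, so Principle B applies: it must be free in its binding domain.
Binding domain of *her₆*: the embedded TP, whose subject is Farida₄.
*Priya₁* and the pronoun do not c-command one another → neither Principle B nor Principle C is at stake; coindexation permitted.
*[Priya₁'s editor]₂* c-commands the pronoun but from outside its binding domain, and is not c-commanded by it → coindexation permitted.
*Rania₃* c-commands the pronoun but from outside its binding domain, and is not c-commanded by it → coindexation permitted.
*Farida₄* c-commands the pronoun within its binding domain → coindexation would violate Principle B.
*Ingrid₅*: the pronoun c-commands this R-expression → coindexation would violate Principle C on *Ingrid₅*.

{1, 2, 3}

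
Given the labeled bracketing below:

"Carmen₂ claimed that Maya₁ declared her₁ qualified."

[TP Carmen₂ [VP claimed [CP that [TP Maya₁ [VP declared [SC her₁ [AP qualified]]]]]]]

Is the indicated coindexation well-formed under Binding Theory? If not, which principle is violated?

The two coindexed NPs are *Maya₁* and *her₁*.
*her₁* is a pronoun. Its binding domain is the embedded TP, whose subject is Maya₁.
*Maya₁* c-commands it within that domain and carries the same index.
The pronoun is locally bound → Principle B violation.

Principle B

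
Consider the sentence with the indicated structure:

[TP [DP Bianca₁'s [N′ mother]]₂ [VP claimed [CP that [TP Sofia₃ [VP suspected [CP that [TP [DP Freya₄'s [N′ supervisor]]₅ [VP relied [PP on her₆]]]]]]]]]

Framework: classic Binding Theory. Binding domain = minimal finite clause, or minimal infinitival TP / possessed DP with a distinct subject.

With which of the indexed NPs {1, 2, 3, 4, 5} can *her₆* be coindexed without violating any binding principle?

*her* is a pronoun, so Principle B applies: it must be free in its binding domain.
Binding domain of *her₆*: the embedded TP, whose subject is [Freya₄'s supervisor]₅.
*Bianca₁* and the pronoun do not c-command one another → neither Principle B nor Principle C is at stake; coindexation permitted.
*[Bianca₁'s mother]₂* c-commands the pronoun but from outside its binding domain, and is not c-commanded by it → coindexation permitted.
*Sofia₃* c-commands the pronoun but from outside its binding domain, and is not c-commanded by it → coindexation permitted.
*Freya₄* and the pronoun do not c-command one another → neither Principle B nor Principle C is at stake; coindexation permitted.
*[Freya₄'s supervisor]₅* c-commands the pronoun within its binding domain → coindexation would violate Principle B.

{1, 2, 3, 4}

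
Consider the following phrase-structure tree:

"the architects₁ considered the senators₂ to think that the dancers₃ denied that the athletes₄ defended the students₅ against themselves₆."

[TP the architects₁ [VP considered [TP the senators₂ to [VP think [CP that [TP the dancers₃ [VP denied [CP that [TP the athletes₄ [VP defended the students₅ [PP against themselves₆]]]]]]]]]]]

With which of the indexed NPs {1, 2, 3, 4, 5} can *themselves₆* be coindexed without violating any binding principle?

{4, 5}

*themselves* is an anaphor, so Principle A applies: it must be bound in its binding domain.
Binding domain of *themselves₆*: the embedded TP, whose subject is the athletes₄.
*the architects₁* c-commands the anaphor but is outside its binding domain → cannot satisfy Principle A.
*the senators₂* c-commands the anaphor but is outside its binding domain → cannot satisfy Principle A.
*the dancers₃* c-commands the anaphor but is outside its binding domain → cannot satisfy Principle A.
*the athletes₄* c-commands the anaphor within its binding domain → licit binder.
*the students₅* c-commands the anaphor within its binding domain → licit binder.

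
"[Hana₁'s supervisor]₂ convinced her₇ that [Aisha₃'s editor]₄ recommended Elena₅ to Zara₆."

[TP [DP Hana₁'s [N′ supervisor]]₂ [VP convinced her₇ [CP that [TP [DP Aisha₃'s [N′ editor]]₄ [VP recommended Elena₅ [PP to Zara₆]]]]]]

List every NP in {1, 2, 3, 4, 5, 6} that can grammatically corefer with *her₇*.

{1}

*her* is a pronoun, so Principle B applies: it must be free in its binding domain.
Binding domain of *her₇*: the matrix TP, whose subject is [Hana₁'s supervisor]₂.
*Hana₁* and the pronoun do not c-command one another → neither Principle B nor Principle C is at stake; coindexation permitted.
*[Hana₁'s supervisor]₂* c-commands the pronoun within its binding domain → coindexation would violate Principle B.
*Aisha₃*: the pronoun c-commands this R-expression → coindexation would violate Principle C on *Aisha₃*.
*[Aisha₃'s editor]₄*: the pronoun c-commands this R-expression → coindexation would violate Principle C on *[Aisha₃'s editor]₄*.
*Elena₅*: the pronoun c-commands this R-expression → coindexation would violate Principle C on *Elena₅*.
*Zara₆*: the pronoun c-commands this R-expression → coindexation would violate Principle C on *Zara₆*.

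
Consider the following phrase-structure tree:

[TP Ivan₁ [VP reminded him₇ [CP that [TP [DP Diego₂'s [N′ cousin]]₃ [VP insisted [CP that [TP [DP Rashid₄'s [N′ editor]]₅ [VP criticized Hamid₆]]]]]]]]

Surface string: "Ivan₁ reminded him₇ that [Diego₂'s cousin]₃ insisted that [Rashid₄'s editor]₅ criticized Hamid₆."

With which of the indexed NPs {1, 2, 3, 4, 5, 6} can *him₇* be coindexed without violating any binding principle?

*him* is a pronoun, so Principle B applies: it must be free in its binding domain.
Binding domain of *him₇*: the matrix TP, whose subject is Ivan₁.
*Ivan₁* c-commands the pronoun within its binding domain → coindexation would violate Principle B.
*Diego₂*: the pronoun c-commands this R-expression → coindexation would violate Principle C on *Diego₂*.
*[Diego₂'s cousin]₃*: the pronoun c-commands this R-expression → coindexation would violate Principle C on *[Diego₂'s cousin]₃*.
*Rashid₄*: the pronoun c-commands this R-expression → coindexation would violate Principle C on *Rashid₄*.
*[Rashid₄'s editor]₅*: the pronoun c-commands this R-expression → coindexation would violate Principle C on *[Rashid₄'s editor]₅*.
*Hamid₆*: the pronoun c-commands this R-expression → coindexation would violate Principle C on *Hamid₆*.

none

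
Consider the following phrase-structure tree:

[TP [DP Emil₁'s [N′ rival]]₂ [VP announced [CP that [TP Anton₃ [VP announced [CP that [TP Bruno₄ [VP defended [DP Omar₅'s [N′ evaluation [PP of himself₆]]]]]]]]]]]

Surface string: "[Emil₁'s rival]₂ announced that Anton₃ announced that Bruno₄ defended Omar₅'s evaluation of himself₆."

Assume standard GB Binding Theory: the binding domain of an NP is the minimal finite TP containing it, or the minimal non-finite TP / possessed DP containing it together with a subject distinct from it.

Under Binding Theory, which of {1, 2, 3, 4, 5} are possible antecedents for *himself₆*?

{5}

*himself* is an anaphor, so Principle A applies: it must be bound in its binding domain.
Binding domain of *himself₆*: the possessed DP, whose subject is Omar₅.
*Emil₁* does not c-command the anaphor → cannot bind it.
*[Emil₁'s rival]₂* c-commands the anaphor but is outside its binding domain → cannot satisfy Principle A.
*Anton₃* c-commands the anaphor but is outside its binding domain → cannot satisfy Principle A.
*Bruno₄* c-commands the anaphor but is outside its binding domain → cannot satisfy Principle A.
*Omar₅* c-commands the anaphor within its binding domain → licit binder.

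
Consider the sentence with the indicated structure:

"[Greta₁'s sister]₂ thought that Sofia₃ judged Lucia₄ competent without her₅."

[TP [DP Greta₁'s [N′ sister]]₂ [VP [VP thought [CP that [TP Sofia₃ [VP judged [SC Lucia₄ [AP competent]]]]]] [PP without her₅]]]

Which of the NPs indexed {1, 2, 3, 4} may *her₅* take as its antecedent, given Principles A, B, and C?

{1, 3, 4}

*her* is a pronoun, so Principle B applies: it must be free in its binding domain.
Binding domain of *her₅*: the matrix TP, whose subject is [Greta₁'s sister]₂.
*Greta₁* and the pronoun do not c-command one another → neither Principle B nor Principle C is at stake; coindexation permitted.
*[Greta₁'s sister]₂* c-commands the pronoun within its binding domain → coindexation would violate Principle B.
*Sofia₃* and the pronoun do not c-command one another → neither Principle B nor Principle C is at stake; coindexation permitted.
*Lucia₄* and the pronoun do not c-command one another → neither Principle B nor Principle C is at stake; coindexation permitted.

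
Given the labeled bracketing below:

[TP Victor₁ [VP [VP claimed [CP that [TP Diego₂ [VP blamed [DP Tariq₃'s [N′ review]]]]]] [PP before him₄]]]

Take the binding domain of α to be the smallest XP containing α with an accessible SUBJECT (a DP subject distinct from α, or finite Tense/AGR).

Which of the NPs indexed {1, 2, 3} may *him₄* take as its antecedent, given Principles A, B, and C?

*him* is a pronoun, so Principle B applies: it must be free in its binding domain.
Binding domain of *him₄*: the matrix TP, whose subject is Victor₁.
*Victor₁* c-commands the pronoun within its binding domain → coindexation would violate Principle B.
*Diego₂* and the pronoun do not c-command one another → neither Principle B nor Principle C is at stake; coindexation permitted.
*Tariq₃* and the pronoun do not c-command one another → neither Principle B nor Principle C is at stake; coindexation permitted.

{2, 3}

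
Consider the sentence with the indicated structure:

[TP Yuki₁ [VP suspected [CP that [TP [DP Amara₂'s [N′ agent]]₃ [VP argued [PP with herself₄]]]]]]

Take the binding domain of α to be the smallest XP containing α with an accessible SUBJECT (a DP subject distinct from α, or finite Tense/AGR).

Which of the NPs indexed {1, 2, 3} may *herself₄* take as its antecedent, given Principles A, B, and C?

{3}

*herself* is an anaphor, so Principle A applies: it must be bound in its binding domain.
Binding domain of *herself₄*: the embedded TP, whose subject is [Amara₂'s agent]₃.
*Yuki₁* c-commands the anaphor but is outside its binding domain → cannot satisfy Principle A.
*Amara₂* does not c-command the anaphor → cannot bind it.
*[Amara₂'s agent]₃* c-commands the anaphor within its binding domain → licit binder.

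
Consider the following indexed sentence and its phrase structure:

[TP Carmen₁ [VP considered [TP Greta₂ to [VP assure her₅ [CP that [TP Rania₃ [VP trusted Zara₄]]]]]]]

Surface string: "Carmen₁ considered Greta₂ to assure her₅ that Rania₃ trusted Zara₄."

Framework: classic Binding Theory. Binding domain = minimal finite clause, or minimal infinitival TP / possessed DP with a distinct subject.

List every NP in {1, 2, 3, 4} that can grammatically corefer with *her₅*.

*her* is a pronoun, so Principle B applies: it must be free in its binding domain.
Binding domain of *her₅*: the embedded TP, whose subject is Greta₂.
*Carmen₁* c-commands the pronoun but from outside its binding domain, and is not c-commanded by it → coindexation permitted.
*Greta₂* c-commands the pronoun within its binding domain → coindexation would violate Principle B.
*Rania₃*: the pronoun c-commands this R-expression → coindexation would violate Principle C on *Rania₃*.
*Zara₄*: the pronoun c-commands this R-expression → coindexation would violate Principle C on *Zara₄*.

{1}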